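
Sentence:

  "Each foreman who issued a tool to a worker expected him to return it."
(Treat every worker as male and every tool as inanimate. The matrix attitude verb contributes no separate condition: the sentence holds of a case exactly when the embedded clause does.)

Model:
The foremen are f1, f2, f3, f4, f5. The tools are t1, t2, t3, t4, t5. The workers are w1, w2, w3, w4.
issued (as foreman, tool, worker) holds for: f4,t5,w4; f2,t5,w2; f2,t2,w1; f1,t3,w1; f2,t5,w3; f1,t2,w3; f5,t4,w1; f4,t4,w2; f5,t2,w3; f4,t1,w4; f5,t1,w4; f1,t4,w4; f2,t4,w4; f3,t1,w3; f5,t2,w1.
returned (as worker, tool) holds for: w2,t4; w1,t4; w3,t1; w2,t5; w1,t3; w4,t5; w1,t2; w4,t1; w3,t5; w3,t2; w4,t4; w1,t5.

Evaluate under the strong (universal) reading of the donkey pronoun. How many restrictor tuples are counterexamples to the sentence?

"him" takes "a worker" as antecedent and "it" takes "a tool"; both are donkey pronouns co-varying with the restrictor.
Strong reading: for every (f,t,w) with issued(f,t,w), returned(w,t).
Restrictor triples: (f1,t2,w3)→returned(w3,t2) ✓  (f1,t3,w1)→returned(w1,t3) ✓  (f1,t4,w4)→returned(w4,t4) ✓  (f2,t2,w1)→returned(w1,t2) ✓  (f2,t4,w4)→returned(w4,t4) ✓  (f2,t5,w2)→returned(w2,t5) ✓  (f2,t5,w3)→returned(w3,t5) ✓  (f3,t1,w3)→returned(w3,t1) ✓  (f4,t1,w4)→returned(w4,t1) ✓  (f4,t4,w2)→returned(w2,t4) ✓  (f4,t5,w4)→returned(w4,t5) ✓  (f5,t1,w4)→returned(w4,t1) ✓  (f5,t2,w1)→returned(w1,t2) ✓  (f5,t2,w3)→returned(w3,t2) ✓  (f5,t4,w1)→returned(w1,t4) ✓
Counterexamples (restrictor triples failing the scope): 0.

0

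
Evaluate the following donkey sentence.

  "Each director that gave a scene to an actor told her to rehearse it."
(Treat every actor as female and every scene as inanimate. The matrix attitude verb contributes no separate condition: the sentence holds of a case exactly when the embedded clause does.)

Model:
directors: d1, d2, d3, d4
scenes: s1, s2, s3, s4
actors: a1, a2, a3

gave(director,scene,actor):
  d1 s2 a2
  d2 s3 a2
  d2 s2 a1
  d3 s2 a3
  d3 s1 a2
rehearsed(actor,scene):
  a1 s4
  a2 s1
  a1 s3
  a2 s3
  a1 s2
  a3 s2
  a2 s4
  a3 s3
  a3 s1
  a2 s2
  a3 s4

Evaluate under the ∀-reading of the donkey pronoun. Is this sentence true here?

True

"her" takes "an actor" as antecedent and "it" takes "a scene"; both are donkey pronouns co-varying with the restrictor.
Strong reading: for every (d,s,a) with gave(d,s,a), rehearsed(a,s).
Restrictor triples: (d1,s2,a2)→rehearsed(a2,s2) ✓  (d2,s2,a1)→rehearsed(a1,s2) ✓  (d2,s3,a2)→rehearsed(a2,s3) ✓  (d3,s1,a2)→rehearsed(a2,s1) ✓  (d3,s2,a3)→rehearsed(a3,s2) ✓
Every restrictor triple satisfies the scope.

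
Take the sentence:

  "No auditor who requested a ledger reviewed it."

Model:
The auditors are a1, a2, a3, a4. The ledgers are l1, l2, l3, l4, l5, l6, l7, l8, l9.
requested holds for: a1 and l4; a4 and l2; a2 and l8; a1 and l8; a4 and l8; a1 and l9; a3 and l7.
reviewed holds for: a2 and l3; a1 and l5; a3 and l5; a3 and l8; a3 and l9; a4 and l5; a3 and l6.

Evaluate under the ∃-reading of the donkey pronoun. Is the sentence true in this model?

True

"it" takes "a ledger" as antecedent — a donkey pronoun bound across the clause boundary.
Truth condition: for no (a,l) with requested(a,l) does reviewed(a,l) hold.
Restrictor pairs — does the scope hold? (a1,l4):fails  (a1,l8):fails  (a1,l9):fails  (a2,l8):fails  (a3,l7):fails  (a4,l2):fails  (a4,l8):fails
Scope holds for no restrictor pair, so the sentence is true.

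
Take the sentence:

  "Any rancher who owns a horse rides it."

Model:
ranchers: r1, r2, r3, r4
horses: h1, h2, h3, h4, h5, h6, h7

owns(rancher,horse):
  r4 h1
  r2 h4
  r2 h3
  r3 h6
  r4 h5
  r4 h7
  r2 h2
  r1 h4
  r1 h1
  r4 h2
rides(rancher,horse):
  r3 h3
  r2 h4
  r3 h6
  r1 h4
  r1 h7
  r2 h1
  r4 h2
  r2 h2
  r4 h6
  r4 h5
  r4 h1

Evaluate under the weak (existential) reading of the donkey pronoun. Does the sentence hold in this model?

True

"it" takes "a horse" as antecedent — a donkey pronoun bound across the clause boundary.
Weak reading: every rancher r with some owns-horse has at least one owns-horse h such that rides(r,h).
Per rancher: r1:✓  r2:✓  r3:✓  r4:✓
Every rancher in the restrictor has a witness.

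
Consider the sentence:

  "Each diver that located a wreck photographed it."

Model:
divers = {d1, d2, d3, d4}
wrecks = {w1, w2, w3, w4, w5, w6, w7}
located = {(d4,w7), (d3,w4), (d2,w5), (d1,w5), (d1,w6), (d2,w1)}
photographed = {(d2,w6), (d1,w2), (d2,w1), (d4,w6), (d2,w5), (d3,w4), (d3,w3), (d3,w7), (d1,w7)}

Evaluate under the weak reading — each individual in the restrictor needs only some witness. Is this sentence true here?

False

"it" takes "a wreck" as antecedent — a donkey pronoun bound across the clause boundary.
Weak reading: every diver d with some located-wreck has at least one located-wreck w such that photographed(d,w).
Per diver: d1:✗  d2:✓  d3:✓  d4:✗
d1 has no witness among its located-wrecks.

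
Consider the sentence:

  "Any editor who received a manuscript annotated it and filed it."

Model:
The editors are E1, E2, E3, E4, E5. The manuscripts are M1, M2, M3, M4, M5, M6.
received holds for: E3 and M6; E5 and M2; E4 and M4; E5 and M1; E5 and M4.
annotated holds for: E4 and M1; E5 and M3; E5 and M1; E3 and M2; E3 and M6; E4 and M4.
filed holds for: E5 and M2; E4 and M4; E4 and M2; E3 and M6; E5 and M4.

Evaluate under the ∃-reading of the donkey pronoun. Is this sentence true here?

"it" takes "a manuscript" as antecedent — a donkey pronoun bound across the clause boundary.
Weak reading: every editor e with some received-manuscript has at least one received-manuscript m such that annotated(e,m) ∧ filed(e,m).
Per editor: E3:✓  E4:✓  E5:✗
E5 has no witness among its received-manuscripts.

False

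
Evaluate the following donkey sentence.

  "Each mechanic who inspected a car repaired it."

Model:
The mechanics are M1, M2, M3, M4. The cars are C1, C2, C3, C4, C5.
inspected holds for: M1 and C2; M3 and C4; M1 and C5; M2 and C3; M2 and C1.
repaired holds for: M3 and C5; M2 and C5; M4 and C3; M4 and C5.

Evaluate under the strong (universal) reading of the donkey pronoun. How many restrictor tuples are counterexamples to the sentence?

5

"it" takes "a car" as antecedent — a donkey pronoun bound across the clause boundary.
Strong reading: for every (m,c) with inspected(m,c), repaired(m,c).
Restrictor pairs: (M1,C2) ✗  (M1,C5) ✗  (M2,C1) ✗  (M2,C3) ✗  (M3,C4) ✗
Counterexamples (restrictor pairs failing the scope): 5.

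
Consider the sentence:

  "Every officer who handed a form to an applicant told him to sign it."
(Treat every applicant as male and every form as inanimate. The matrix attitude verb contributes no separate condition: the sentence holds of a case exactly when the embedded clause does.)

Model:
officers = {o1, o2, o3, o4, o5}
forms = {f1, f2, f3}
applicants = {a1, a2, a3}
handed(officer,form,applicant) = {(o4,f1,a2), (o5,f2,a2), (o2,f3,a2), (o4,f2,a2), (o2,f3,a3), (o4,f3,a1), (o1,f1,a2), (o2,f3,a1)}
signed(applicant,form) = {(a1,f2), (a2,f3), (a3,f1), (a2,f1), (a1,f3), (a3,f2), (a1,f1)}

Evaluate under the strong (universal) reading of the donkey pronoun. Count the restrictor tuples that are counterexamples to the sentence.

"him" takes "an applicant" as antecedent and "it" takes "a form"; both are donkey pronouns co-varying with the restrictor.
Strong reading: for every (o,f,a) with handed(o,f,a), signed(a,f).
Restrictor triples: (o1,f1,a2)→signed(a2,f1) ✓  (o2,f3,a1)→signed(a1,f3) ✓  (o2,f3,a2)→signed(a2,f3) ✓  (o2,f3,a3)→signed(a3,f3) ✗  (o4,f1,a2)→signed(a2,f1) ✓  (o4,f2,a2)→signed(a2,f2) ✗  (o4,f3,a1)→signed(a1,f3) ✓  (o5,f2,a2)→signed(a2,f2) ✗
Counterexamples (restrictor triples failing the scope): 3.

3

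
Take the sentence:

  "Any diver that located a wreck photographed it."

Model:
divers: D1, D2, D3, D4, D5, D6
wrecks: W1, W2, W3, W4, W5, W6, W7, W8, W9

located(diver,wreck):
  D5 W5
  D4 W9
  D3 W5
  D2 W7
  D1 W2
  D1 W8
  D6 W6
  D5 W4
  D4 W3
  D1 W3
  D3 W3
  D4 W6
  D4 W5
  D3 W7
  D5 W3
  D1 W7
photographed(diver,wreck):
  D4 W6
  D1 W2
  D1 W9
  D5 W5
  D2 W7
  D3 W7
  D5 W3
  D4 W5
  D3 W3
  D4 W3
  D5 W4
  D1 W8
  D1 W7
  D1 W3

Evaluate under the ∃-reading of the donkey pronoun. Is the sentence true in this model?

False

"it" takes "a wreck" as antecedent — a donkey pronoun bound across the clause boundary.
Weak reading: every diver d with some located-wreck has at least one located-wreck w such that photographed(d,w).
Per diver: D1:✓  D2:✓  D3:✓  D4:✓  D5:✓  D6:✗
D6 has no witness among its located-wrecks.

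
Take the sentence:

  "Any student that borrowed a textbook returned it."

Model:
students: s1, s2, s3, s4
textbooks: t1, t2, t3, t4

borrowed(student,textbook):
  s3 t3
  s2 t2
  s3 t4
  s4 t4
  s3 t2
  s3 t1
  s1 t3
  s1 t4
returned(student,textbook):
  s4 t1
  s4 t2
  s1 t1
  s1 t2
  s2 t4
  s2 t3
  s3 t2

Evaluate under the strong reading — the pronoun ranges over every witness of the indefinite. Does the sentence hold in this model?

"it" takes "a textbook" as antecedent — a donkey pronoun bound across the clause boundary.
Strong reading: for every (s,t) with borrowed(s,t), returned(s,t).
Restrictor pairs: (s1,t3) ✗  (s1,t4) ✗  (s2,t2) ✗  (s3,t1) ✗  (s3,t2) ✓  (s3,t3) ✗  (s3,t4) ✗  (s4,t4) ✗
Counterexample: (s1,t3) is in borrowed but fails the scope.

False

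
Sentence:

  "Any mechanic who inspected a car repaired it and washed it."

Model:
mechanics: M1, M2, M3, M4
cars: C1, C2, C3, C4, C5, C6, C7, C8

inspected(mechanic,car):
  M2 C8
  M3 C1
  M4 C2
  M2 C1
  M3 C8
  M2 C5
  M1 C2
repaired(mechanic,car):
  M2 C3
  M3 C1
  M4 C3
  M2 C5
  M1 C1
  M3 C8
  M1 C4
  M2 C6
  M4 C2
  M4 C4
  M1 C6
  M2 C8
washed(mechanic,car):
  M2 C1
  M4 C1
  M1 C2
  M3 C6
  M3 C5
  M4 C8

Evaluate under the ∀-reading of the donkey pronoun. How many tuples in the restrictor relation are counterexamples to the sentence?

7

"it" takes "a car" as antecedent — a donkey pronoun bound across the clause boundary.
Strong reading: for every (m,c) with inspected(m,c), repaired(m,c) ∧ washed(m,c).
Restrictor pairs: (M1,C2) ✗  (M2,C1) ✗  (M2,C5) ✗  (M2,C8) ✗  (M3,C1) ✗  (M3,C8) ✗  (M4,C2) ✗
Counterexamples (restrictor pairs failing the scope): 7.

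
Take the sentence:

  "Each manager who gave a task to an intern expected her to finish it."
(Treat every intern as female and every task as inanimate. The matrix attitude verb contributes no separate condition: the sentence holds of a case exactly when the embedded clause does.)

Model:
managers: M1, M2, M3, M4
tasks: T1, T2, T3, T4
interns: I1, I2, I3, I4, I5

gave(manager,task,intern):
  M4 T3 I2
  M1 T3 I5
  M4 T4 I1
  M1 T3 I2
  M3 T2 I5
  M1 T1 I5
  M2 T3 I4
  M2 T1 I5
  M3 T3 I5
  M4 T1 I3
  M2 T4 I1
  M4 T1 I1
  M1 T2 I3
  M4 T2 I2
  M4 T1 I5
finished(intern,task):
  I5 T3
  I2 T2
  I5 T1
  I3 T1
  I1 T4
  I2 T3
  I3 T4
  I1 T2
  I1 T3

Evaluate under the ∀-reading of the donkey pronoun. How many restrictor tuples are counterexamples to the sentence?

"her" takes "an intern" as antecedent and "it" takes "a task"; both are donkey pronouns co-varying with the restrictor.
Strong reading: for every (m,t,i) with gave(m,t,i), finished(i,t).
Restrictor triples: (M1,T1,I5)→finished(I5,T1) ✓  (M1,T2,I3)→finished(I3,T2) ✗  (M1,T3,I2)→finished(I2,T3) ✓  (M1,T3,I5)→finished(I5,T3) ✓  (M2,T1,I5)→finished(I5,T1) ✓  (M2,T3,I4)→finished(I4,T3) ✗  (M2,T4,I1)→finished(I1,T4) ✓  (M3,T2,I5)→finished(I5,T2) ✗  (M3,T3,I5)→finished(I5,T3) ✓  (M4,T1,I1)→finished(I1,T1) ✗  (M4,T1,I3)→finished(I3,T1) ✓  (M4,T1,I5)→finished(I5,T1) ✓  (M4,T2,I2)→finished(I2,T2) ✓  (M4,T3,I2)→finished(I2,T3) ✓  (M4,T4,I1)→finished(I1,T4) ✓
Counterexamples (restrictor triples failing the scope): 4.

4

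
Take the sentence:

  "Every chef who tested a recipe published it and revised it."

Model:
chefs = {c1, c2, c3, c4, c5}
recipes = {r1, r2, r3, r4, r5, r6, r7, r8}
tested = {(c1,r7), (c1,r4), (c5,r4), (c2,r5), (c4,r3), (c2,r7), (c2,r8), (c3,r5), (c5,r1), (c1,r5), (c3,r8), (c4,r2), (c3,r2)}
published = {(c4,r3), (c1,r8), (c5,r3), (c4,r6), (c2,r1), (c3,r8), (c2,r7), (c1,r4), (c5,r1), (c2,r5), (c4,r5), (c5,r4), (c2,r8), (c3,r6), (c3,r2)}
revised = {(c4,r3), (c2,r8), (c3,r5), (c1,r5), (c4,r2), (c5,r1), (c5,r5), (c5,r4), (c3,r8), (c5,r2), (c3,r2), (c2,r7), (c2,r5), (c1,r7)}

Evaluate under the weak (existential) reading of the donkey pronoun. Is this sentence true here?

False

"it" takes "a recipe" as antecedent — a donkey pronoun bound across the clause boundary.
Weak reading: every chef c with some tested-recipe has at least one tested-recipe r such that published(c,r) ∧ revised(c,r).
Per chef: c1:✗  c2:✓  c3:✓  c4:✓  c5:✓
c1 has no witness among its tested-recipes.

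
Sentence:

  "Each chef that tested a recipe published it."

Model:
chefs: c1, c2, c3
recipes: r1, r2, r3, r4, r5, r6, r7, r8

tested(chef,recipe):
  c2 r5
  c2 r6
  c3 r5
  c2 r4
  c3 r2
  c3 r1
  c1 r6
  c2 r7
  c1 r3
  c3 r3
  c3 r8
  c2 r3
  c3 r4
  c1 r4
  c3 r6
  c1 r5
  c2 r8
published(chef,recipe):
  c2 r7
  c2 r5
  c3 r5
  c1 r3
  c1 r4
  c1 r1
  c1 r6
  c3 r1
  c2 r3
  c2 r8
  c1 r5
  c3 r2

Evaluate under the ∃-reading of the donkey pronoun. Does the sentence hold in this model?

True

"it" takes "a recipe" as antecedent — a donkey pronoun bound across the clause boundary.
Weak reading: every chef c with some tested-recipe has at least one tested-recipe r such that published(c,r).
Per chef: c1:✓  c2:✓  c3:✓
Every chef in the restrictor has a witness.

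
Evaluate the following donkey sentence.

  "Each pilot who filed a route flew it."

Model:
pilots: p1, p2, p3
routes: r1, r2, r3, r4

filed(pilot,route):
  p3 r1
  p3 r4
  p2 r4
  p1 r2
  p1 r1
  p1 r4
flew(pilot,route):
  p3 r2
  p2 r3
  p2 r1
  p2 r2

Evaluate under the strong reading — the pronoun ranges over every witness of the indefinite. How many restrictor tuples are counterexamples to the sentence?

6

"it" takes "a route" as antecedent — a donkey pronoun bound across the clause boundary.
Strong reading: for every (p,r) with filed(p,r), flew(p,r).
Restrictor pairs: (p1,r1) ✗  (p1,r2) ✗  (p1,r4) ✗  (p2,r4) ✗  (p3,r1) ✗  (p3,r4) ✗
Counterexamples (restrictor pairs failing the scope): 6.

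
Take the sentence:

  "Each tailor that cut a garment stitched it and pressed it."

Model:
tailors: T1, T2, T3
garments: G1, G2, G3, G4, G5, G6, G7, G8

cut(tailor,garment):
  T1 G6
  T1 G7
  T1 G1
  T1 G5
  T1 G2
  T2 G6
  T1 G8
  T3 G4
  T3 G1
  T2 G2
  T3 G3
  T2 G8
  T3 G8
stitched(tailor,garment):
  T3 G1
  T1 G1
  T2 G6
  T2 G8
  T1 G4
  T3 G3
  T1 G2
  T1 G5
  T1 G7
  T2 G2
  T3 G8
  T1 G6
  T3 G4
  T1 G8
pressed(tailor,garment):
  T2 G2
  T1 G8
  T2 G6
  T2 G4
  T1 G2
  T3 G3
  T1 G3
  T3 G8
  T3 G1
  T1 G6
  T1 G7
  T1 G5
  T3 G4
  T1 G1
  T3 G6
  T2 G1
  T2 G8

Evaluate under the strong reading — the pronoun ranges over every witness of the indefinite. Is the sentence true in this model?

"it" takes "a garment" as antecedent — a donkey pronoun bound across the clause boundary.
Strong reading: for every (t,g) with cut(t,g), stitched(t,g) ∧ pressed(t,g).
Restrictor pairs: (T1,G1) ✓  (T1,G2) ✓  (T1,G5) ✓  (T1,G6) ✓  (T1,G7) ✓  (T1,G8) ✓  (T2,G2) ✓  (T2,G6) ✓  (T2,G8) ✓  (T3,G1) ✓  (T3,G3) ✓  (T3,G4) ✓  (T3,G8) ✓
Every restrictor pair satisfies the scope.

True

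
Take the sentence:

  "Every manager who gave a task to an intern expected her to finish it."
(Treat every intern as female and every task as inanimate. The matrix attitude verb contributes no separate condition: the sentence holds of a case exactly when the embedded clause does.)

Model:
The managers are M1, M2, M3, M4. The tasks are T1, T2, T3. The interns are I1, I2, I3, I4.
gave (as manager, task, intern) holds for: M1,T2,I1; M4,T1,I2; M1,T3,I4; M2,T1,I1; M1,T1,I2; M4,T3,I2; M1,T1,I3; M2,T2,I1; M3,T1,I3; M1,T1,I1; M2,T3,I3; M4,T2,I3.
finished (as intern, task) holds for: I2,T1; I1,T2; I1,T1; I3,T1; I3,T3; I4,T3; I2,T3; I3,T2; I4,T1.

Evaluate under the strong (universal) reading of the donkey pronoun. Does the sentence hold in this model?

"her" takes "an intern" as antecedent and "it" takes "a task"; both are donkey pronouns co-varying with the restrictor.
Strong reading: for every (m,t,i) with gave(m,t,i), finished(i,t).
Restrictor triples: (M1,T1,I1)→finished(I1,T1) ✓  (M1,T1,I2)→finished(I2,T1) ✓  (M1,T1,I3)→finished(I3,T1) ✓  (M1,T2,I1)→finished(I1,T2) ✓  (M1,T3,I4)→finished(I4,T3) ✓  (M2,T1,I1)→finished(I1,T1) ✓  (M2,T2,I1)→finished(I1,T2) ✓  (M2,T3,I3)→finished(I3,T3) ✓  (M3,T1,I3)→finished(I3,T1) ✓  (M4,T1,I2)→finished(I2,T1) ✓  (M4,T2,I3)→finished(I3,T2) ✓  (M4,T3,I2)→finished(I2,T3) ✓
Every restrictor triple satisfies the scope.

True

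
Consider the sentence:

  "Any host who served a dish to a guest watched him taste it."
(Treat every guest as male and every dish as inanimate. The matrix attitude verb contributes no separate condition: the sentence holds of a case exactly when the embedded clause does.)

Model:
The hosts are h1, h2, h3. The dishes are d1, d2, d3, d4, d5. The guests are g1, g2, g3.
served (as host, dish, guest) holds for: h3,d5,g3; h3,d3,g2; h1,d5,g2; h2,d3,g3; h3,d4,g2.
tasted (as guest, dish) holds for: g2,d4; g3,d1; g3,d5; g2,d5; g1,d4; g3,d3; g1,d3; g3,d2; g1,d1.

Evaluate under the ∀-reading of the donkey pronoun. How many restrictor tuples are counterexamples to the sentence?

1

"him" takes "a guest" as antecedent and "it" takes "a dish"; both are donkey pronouns co-varying with the restrictor.
Strong reading: for every (h,d,g) with served(h,d,g), tasted(g,d).
Restrictor triples: (h1,d5,g2)→tasted(g2,d5) ✓  (h2,d3,g3)→tasted(g3,d3) ✓  (h3,d3,g2)→tasted(g2,d3) ✗  (h3,d4,g2)→tasted(g2,d4) ✓  (h3,d5,g3)→tasted(g3,d5) ✓
Counterexamples (restrictor triples failing the scope): 1.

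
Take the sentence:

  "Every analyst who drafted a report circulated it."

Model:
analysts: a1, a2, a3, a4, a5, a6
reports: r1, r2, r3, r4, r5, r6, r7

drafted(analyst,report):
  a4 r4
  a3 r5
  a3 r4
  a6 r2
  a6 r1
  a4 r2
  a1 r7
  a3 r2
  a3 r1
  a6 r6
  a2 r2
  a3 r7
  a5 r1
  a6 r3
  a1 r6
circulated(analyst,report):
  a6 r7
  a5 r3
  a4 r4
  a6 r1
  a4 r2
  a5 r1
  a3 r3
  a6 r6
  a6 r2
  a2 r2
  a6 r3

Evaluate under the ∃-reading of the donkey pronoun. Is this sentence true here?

False

"it" takes "a report" as antecedent — a donkey pronoun bound across the clause boundary.
Weak reading: every analyst a with some drafted-report has at least one drafted-report r such that circulated(a,r).
Per analyst: a1:✗  a2:✓  a3:✗  a4:✓  a5:✓  a6:✓
a1 has no witness among its drafted-reports.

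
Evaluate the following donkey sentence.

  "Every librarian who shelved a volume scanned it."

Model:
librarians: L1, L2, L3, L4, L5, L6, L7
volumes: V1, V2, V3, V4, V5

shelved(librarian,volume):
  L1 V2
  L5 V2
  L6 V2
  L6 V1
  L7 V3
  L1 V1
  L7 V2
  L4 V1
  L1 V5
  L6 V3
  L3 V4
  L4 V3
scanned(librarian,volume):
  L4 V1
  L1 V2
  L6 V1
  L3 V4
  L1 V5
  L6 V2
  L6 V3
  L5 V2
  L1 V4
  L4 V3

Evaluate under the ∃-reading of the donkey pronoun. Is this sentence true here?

False

"it" takes "a volume" as antecedent — a donkey pronoun bound across the clause boundary.
Weak reading: every librarian l with some shelved-volume has at least one shelved-volume v such that scanned(l,v).
Per librarian: L1:✓  L3:✓  L4:✓  L5:✓  L6:✓  L7:✗
L7 has no witness among its shelved-volumes.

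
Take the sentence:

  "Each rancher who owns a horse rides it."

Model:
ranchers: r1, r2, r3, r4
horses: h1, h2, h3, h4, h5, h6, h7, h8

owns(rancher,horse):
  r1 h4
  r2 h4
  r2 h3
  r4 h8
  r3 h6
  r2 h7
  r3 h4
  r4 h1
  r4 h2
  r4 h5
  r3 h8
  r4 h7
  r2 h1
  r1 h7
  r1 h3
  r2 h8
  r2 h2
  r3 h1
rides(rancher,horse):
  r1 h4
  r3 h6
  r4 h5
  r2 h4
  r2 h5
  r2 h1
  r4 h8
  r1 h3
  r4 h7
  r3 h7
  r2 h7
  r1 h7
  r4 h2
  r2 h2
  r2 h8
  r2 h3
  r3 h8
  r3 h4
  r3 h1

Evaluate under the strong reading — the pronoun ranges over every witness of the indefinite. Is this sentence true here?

"it" takes "a horse" as antecedent — a donkey pronoun bound across the clause boundary.
Strong reading: for every (r,h) with owns(r,h), rides(r,h).
Restrictor pairs: (r1,h3) ✓  (r1,h4) ✓  (r1,h7) ✓  (r2,h1) ✓  (r2,h2) ✓  (r2,h3) ✓  (r2,h4) ✓  (r2,h7) ✓  (r2,h8) ✓  (r3,h1) ✓  (r3,h4) ✓  (r3,h6) ✓  (r3,h8) ✓  (r4,h1) ✗  (r4,h2) ✓  (r4,h5) ✓  (r4,h7) ✓  (r4,h8) ✓
Counterexample: (r4,h1) is in owns but fails the scope.

False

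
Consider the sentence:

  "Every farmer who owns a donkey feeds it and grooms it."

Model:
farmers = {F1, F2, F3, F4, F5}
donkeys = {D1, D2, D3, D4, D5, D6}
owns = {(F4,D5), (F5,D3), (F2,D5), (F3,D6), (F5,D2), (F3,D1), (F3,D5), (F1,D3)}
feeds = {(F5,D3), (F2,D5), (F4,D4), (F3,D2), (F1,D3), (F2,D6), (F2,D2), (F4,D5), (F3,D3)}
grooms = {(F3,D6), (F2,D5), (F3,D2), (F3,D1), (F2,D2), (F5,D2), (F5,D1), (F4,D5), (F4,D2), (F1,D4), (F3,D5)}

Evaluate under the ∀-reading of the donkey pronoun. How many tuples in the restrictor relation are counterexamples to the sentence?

6

"it" takes "a donkey" as antecedent — a donkey pronoun bound across the clause boundary.
Strong reading: for every (f,d) with owns(f,d), feeds(f,d) ∧ grooms(f,d).
Restrictor pairs: (F1,D3) ✗  (F2,D5) ✓  (F3,D1) ✗  (F3,D5) ✗  (F3,D6) ✗  (F4,D5) ✓  (F5,D2) ✗  (F5,D3) ✗
Counterexamples (restrictor pairs failing the scope): 6.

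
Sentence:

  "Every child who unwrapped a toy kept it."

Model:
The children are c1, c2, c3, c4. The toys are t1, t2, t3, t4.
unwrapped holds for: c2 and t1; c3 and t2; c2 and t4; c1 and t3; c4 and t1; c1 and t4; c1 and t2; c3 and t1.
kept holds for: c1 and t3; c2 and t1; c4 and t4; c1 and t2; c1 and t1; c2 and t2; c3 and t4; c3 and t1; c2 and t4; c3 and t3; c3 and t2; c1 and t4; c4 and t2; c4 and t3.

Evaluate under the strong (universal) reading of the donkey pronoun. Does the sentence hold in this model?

"it" takes "a toy" as antecedent — a donkey pronoun bound across the clause boundary.
Strong reading: for every (c,t) with unwrapped(c,t), kept(c,t).
Restrictor pairs: (c1,t2) ✓  (c1,t3) ✓  (c1,t4) ✓  (c2,t1) ✓  (c2,t4) ✓  (c3,t1) ✓  (c3,t2) ✓  (c4,t1) ✗
Counterexample: (c4,t1) is in unwrapped but fails the scope.

False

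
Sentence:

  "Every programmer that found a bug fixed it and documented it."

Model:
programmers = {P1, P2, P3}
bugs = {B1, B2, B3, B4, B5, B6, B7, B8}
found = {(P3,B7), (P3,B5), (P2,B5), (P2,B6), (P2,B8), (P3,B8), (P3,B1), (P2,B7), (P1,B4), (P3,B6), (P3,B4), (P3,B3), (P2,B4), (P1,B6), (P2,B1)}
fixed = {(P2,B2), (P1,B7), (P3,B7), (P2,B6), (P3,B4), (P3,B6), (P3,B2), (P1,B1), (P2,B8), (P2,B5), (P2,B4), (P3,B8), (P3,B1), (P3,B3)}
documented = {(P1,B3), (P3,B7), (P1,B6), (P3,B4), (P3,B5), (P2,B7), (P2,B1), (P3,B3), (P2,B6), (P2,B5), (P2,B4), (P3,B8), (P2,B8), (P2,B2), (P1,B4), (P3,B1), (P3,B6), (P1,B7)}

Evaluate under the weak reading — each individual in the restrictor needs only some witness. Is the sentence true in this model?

"it" takes "a bug" as antecedent — a donkey pronoun bound across the clause boundary.
Weak reading: every programmer p with some found-bug has at least one found-bug b such that fixed(p,b) ∧ documented(p,b).
Per programmer: P1:✗  P2:✓  P3:✓
P1 has no witness among its found-bugs.

False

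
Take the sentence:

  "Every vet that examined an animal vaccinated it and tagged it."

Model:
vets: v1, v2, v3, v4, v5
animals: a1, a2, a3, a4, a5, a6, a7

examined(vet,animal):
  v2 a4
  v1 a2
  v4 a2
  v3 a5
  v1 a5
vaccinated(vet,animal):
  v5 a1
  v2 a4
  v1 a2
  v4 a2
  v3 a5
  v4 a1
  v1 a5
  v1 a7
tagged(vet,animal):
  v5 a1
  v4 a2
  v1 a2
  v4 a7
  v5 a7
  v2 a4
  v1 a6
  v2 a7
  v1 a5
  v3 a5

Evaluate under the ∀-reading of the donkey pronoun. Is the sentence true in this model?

"it" takes "an animal" as antecedent — a donkey pronoun bound across the clause boundary.
Strong reading: for every (v,a) with examined(v,a), vaccinated(v,a) ∧ tagged(v,a).
Restrictor pairs: (v1,a2) ✓  (v1,a5) ✓  (v2,a4) ✓  (v3,a5) ✓  (v4,a2) ✓
Every restrictor pair satisfies the scope.

True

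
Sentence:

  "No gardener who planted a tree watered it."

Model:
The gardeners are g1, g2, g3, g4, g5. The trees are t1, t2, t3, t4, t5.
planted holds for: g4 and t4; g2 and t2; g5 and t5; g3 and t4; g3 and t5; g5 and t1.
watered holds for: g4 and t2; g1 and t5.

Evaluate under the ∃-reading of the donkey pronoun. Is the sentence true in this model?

"it" takes "a tree" as antecedent — a donkey pronoun bound across the clause boundary.
Truth condition: for no (g,t) with planted(g,t) does watered(g,t) hold.
Restrictor pairs — does the scope hold? (g2,t2):fails  (g3,t4):fails  (g3,t5):fails  (g4,t4):fails  (g5,t1):fails  (g5,t5):fails
Scope holds for no restrictor pair, so the sentence is true.

True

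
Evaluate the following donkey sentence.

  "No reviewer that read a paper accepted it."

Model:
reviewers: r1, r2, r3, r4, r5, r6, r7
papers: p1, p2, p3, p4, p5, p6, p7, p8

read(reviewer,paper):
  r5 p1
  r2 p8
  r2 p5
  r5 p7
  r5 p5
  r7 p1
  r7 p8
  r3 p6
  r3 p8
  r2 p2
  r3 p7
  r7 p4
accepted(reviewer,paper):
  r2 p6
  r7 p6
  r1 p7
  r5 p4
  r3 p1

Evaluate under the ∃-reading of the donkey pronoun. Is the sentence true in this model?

"it" takes "a paper" as antecedent — a donkey pronoun bound across the clause boundary.
Truth condition: for no (r,p) with read(r,p) does accepted(r,p) hold.
Restrictor pairs — does the scope hold? (r2,p2):fails  (r2,p5):fails  (r2,p8):fails  (r3,p6):fails  (r3,p7):fails  (r3,p8):fails  (r5,p1):fails  (r5,p5):fails  (r5,p7):fails  (r7,p1):fails  (r7,p4):fails  (r7,p8):fails
Scope holds for no restrictor pair, so the sentence is true.

True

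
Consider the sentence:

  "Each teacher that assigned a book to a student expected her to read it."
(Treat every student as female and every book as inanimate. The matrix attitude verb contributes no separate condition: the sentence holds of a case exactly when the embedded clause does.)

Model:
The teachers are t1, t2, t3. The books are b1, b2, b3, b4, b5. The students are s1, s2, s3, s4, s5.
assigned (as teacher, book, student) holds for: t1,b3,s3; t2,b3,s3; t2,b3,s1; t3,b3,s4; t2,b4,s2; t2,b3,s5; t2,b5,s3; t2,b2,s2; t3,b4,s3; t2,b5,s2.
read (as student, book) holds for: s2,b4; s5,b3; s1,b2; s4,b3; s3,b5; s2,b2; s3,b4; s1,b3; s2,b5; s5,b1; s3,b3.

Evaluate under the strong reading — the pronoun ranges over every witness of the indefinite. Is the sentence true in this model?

"her" takes "a student" as antecedent and "it" takes "a book"; both are donkey pronouns co-varying with the restrictor.
Strong reading: for every (t,b,s) with assigned(t,b,s), read(s,b).
Restrictor triples: (t1,b3,s3)→read(s3,b3) ✓  (t2,b2,s2)→read(s2,b2) ✓  (t2,b3,s1)→read(s1,b3) ✓  (t2,b3,s3)→read(s3,b3) ✓  (t2,b3,s5)→read(s5,b3) ✓  (t2,b4,s2)→read(s2,b4) ✓  (t2,b5,s2)→read(s2,b5) ✓  (t2,b5,s3)→read(s3,b5) ✓  (t3,b3,s4)→read(s4,b3) ✓  (t3,b4,s3)→read(s3,b4) ✓
Every restrictor triple satisfies the scope.

True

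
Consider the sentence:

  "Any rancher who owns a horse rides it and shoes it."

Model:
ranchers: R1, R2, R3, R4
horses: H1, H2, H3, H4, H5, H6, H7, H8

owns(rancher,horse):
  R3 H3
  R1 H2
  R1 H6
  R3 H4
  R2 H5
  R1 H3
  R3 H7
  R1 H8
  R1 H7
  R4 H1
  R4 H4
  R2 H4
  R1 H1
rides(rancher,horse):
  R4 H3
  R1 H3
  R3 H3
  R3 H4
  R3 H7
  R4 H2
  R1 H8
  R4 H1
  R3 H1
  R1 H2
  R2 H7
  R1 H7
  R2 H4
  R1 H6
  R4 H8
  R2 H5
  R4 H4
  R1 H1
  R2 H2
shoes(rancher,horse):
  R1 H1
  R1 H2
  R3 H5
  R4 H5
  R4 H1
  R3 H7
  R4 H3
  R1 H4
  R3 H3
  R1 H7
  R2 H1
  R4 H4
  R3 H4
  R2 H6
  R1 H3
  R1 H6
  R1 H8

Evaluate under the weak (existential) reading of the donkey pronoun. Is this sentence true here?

False

"it" takes "a horse" as antecedent — a donkey pronoun bound across the clause boundary.
Weak reading: every rancher r with some owns-horse has at least one owns-horse h such that rides(r,h) ∧ shoes(r,h).
Per rancher: R1:✓  R2:✗  R3:✓  R4:✓
R2 has no witness among its owns-horses.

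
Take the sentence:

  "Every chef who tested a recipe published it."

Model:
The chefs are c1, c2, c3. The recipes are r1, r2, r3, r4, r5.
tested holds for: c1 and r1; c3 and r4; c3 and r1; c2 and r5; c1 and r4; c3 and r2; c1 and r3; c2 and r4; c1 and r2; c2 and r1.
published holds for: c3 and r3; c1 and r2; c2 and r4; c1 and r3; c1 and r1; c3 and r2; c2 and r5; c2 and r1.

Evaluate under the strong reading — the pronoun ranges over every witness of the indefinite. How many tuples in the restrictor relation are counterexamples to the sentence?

"it" takes "a recipe" as antecedent — a donkey pronoun bound across the clause boundary.
Strong reading: for every (c,r) with tested(c,r), published(c,r).
Restrictor pairs: (c1,r1) ✓  (c1,r2) ✓  (c1,r3) ✓  (c1,r4) ✗  (c2,r1) ✓  (c2,r4) ✓  (c2,r5) ✓  (c3,r1) ✗  (c3,r2) ✓  (c3,r4) ✗
Counterexamples (restrictor pairs failing the scope): 3.

3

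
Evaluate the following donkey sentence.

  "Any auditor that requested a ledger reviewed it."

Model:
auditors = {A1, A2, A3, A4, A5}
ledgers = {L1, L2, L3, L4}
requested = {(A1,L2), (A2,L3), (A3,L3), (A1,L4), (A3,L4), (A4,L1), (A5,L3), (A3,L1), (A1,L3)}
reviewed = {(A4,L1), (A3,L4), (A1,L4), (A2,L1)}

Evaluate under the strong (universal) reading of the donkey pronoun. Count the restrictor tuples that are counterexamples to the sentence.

"it" takes "a ledger" as antecedent — a donkey pronoun bound across the clause boundary.
Strong reading: for every (a,l) with requested(a,l), reviewed(a,l).
Restrictor pairs: (A1,L2) ✗  (A1,L3) ✗  (A1,L4) ✓  (A2,L3) ✗  (A3,L1) ✗  (A3,L3) ✗  (A3,L4) ✓  (A4,L1) ✓  (A5,L3) ✗
Counterexamples (restrictor pairs failing the scope): 6.

6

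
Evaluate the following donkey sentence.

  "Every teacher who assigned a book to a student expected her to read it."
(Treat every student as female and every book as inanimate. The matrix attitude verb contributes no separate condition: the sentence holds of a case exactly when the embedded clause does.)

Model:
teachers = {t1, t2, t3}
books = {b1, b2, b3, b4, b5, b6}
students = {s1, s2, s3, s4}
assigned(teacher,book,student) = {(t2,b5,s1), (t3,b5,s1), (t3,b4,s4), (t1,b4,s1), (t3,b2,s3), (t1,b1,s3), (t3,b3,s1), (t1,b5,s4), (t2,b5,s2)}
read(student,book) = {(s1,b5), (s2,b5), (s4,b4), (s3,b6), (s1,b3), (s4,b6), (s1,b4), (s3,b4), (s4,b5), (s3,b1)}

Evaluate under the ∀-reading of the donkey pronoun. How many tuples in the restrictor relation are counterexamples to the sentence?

"her" takes "a student" as antecedent and "it" takes "a book"; both are donkey pronouns co-varying with the restrictor.
Strong reading: for every (t,b,s) with assigned(t,b,s), read(s,b).
Restrictor triples: (t1,b1,s3)→read(s3,b1) ✓  (t1,b4,s1)→read(s1,b4) ✓  (t1,b5,s4)→read(s4,b5) ✓  (t2,b5,s1)→read(s1,b5) ✓  (t2,b5,s2)→read(s2,b5) ✓  (t3,b2,s3)→read(s3,b2) ✗  (t3,b3,s1)→read(s1,b3) ✓  (t3,b4,s4)→read(s4,b4) ✓  (t3,b5,s1)→read(s1,b5) ✓
Counterexamples (restrictor triples failing the scope): 1.

1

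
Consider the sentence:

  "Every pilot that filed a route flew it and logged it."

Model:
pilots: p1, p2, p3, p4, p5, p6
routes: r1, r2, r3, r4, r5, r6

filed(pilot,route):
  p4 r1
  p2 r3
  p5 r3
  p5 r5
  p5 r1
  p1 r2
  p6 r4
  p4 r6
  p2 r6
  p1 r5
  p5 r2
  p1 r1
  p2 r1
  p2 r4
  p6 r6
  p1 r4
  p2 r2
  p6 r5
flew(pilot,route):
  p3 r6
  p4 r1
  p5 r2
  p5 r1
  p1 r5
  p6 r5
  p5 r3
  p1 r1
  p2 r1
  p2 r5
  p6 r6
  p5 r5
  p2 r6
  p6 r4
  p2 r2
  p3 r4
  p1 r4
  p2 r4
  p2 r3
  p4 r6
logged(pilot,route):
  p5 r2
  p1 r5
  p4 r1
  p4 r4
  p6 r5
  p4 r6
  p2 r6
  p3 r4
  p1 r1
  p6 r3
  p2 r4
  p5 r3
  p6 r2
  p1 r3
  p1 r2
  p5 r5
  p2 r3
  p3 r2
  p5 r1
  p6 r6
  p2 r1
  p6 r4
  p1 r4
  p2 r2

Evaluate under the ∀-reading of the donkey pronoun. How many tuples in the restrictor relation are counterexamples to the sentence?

"it" takes "a route" as antecedent — a donkey pronoun bound across the clause boundary.
Strong reading: for every (p,r) with filed(p,r), flew(p,r) ∧ logged(p,r).
Restrictor pairs: (p1,r1) ✓  (p1,r2) ✗  (p1,r4) ✓  (p1,r5) ✓  (p2,r1) ✓  (p2,r2) ✓  (p2,r3) ✓  (p2,r4) ✓  (p2,r6) ✓  (p4,r1) ✓  (p4,r6) ✓  (p5,r1) ✓  (p5,r2) ✓  (p5,r3) ✓  (p5,r5) ✓  (p6,r4) ✓  (p6,r5) ✓  (p6,r6) ✓
Counterexamples (restrictor pairs failing the scope): 1.

1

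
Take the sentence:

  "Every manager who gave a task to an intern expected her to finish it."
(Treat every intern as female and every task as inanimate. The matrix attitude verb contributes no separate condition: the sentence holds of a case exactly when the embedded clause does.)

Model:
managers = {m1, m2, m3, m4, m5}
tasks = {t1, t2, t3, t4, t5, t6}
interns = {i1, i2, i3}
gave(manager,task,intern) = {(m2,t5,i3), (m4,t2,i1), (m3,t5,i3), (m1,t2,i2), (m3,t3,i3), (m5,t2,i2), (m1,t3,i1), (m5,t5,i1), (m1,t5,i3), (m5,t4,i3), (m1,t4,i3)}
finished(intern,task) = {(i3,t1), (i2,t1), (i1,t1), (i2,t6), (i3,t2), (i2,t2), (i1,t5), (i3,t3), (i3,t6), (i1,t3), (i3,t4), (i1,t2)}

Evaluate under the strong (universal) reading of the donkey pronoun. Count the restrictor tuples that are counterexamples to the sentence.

3

"her" takes "an intern" as antecedent and "it" takes "a task"; both are donkey pronouns co-varying with the restrictor.
Strong reading: for every (m,t,i) with gave(m,t,i), finished(i,t).
Restrictor triples: (m1,t2,i2)→finished(i2,t2) ✓  (m1,t3,i1)→finished(i1,t3) ✓  (m1,t4,i3)→finished(i3,t4) ✓  (m1,t5,i3)→finished(i3,t5) ✗  (m2,t5,i3)→finished(i3,t5) ✗  (m3,t3,i3)→finished(i3,t3) ✓  (m3,t5,i3)→finished(i3,t5) ✗  (m4,t2,i1)→finished(i1,t2) ✓  (m5,t2,i2)→finished(i2,t2) ✓  (m5,t4,i3)→finished(i3,t4) ✓  (m5,t5,i1)→finished(i1,t5) ✓
Counterexamples (restrictor triples failing the scope): 3.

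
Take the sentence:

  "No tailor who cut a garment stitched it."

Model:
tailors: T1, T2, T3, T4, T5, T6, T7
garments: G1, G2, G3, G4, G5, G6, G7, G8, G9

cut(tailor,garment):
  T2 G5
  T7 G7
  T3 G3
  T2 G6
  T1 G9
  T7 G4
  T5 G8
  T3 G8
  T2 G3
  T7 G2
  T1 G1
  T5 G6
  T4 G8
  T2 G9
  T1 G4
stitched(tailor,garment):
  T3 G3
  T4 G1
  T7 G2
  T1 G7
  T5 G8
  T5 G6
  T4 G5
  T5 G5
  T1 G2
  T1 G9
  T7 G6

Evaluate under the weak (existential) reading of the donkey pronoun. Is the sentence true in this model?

"it" takes "a garment" as antecedent — a donkey pronoun bound across the clause boundary.
Truth condition: for no (t,g) with cut(t,g) does stitched(t,g) hold.
Restrictor pairs — does the scope hold? (T1,G1):fails  (T1,G4):fails  (T1,G9):holds  (T2,G3):fails  (T2,G5):fails  (T2,G6):fails  (T2,G9):fails  (T3,G3):holds  (T3,G8):fails  (T4,G8):fails  (T5,G6):holds  (T5,G8):holds  (T7,G2):holds  (T7,G4):fails  (T7,G7):fails
Scope holds for 5 pair(s), so the sentence is false.

False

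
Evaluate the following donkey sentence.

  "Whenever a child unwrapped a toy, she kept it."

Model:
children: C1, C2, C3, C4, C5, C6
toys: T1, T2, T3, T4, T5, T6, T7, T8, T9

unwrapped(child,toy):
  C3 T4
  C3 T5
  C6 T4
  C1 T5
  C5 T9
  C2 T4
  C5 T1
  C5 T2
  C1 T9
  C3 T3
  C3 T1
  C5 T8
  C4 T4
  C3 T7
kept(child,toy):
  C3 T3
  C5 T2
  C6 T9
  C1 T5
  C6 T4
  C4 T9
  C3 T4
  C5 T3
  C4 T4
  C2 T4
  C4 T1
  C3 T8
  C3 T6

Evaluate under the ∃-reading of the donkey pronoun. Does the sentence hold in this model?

True

"it" takes "a toy" as antecedent — a donkey pronoun bound across the clause boundary.
Weak reading: every child c with some unwrapped-toy has at least one unwrapped-toy t such that kept(c,t).
Per child: C1:✓  C2:✓  C3:✓  C4:✓  C5:✓  C6:✓
Every child in the restrictor has a witness.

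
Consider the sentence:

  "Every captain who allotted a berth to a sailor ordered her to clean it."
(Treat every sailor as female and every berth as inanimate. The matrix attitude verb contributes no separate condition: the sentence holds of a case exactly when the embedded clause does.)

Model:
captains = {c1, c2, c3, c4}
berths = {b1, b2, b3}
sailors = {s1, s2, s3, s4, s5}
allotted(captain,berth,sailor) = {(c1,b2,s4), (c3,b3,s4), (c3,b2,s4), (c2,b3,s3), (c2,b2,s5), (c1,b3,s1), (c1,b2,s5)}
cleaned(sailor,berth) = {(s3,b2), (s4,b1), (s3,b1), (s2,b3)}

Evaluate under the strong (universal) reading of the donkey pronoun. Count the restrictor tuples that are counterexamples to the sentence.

"her" takes "a sailor" as antecedent and "it" takes "a berth"; both are donkey pronouns co-varying with the restrictor.
Strong reading: for every (c,b,s) with allotted(c,b,s), cleaned(s,b).
Restrictor triples: (c1,b2,s4)→cleaned(s4,b2) ✗  (c1,b2,s5)→cleaned(s5,b2) ✗  (c1,b3,s1)→cleaned(s1,b3) ✗  (c2,b2,s5)→cleaned(s5,b2) ✗  (c2,b3,s3)→cleaned(s3,b3) ✗  (c3,b2,s4)→cleaned(s4,b2) ✗  (c3,b3,s4)→cleaned(s4,b3) ✗
Counterexamples (restrictor triples failing the scope): 7.

7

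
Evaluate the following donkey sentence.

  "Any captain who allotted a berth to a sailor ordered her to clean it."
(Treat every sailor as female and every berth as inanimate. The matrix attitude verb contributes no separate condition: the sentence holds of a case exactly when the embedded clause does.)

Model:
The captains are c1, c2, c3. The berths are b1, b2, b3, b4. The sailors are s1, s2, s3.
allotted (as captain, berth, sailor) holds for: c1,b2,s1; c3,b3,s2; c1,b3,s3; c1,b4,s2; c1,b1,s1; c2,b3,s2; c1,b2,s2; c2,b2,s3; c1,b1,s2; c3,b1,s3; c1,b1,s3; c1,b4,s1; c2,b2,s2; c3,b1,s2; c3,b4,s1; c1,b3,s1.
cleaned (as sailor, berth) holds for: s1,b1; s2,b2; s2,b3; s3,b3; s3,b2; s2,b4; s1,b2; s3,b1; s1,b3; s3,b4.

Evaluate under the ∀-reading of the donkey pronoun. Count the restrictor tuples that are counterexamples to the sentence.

4

"her" takes "a sailor" as antecedent and "it" takes "a berth"; both are donkey pronouns co-varying with the restrictor.
Strong reading: for every (c,b,s) with allotted(c,b,s), cleaned(s,b).
Restrictor triples: (c1,b1,s1)→cleaned(s1,b1) ✓  (c1,b1,s2)→cleaned(s2,b1) ✗  (c1,b1,s3)→cleaned(s3,b1) ✓  (c1,b2,s1)→cleaned(s1,b2) ✓  (c1,b2,s2)→cleaned(s2,b2) ✓  (c1,b3,s1)→cleaned(s1,b3) ✓  (c1,b3,s3)→cleaned(s3,b3) ✓  (c1,b4,s1)→cleaned(s1,b4) ✗  (c1,b4,s2)→cleaned(s2,b4) ✓  (c2,b2,s2)→cleaned(s2,b2) ✓  (c2,b2,s3)→cleaned(s3,b2) ✓  (c2,b3,s2)→cleaned(s2,b3) ✓  (c3,b1,s2)→cleaned(s2,b1) ✗  (c3,b1,s3)→cleaned(s3,b1) ✓  (c3,b3,s2)→cleaned(s2,b3) ✓  (c3,b4,s1)→cleaned(s1,b4) ✗
Counterexamples (restrictor triples failing the scope): 4.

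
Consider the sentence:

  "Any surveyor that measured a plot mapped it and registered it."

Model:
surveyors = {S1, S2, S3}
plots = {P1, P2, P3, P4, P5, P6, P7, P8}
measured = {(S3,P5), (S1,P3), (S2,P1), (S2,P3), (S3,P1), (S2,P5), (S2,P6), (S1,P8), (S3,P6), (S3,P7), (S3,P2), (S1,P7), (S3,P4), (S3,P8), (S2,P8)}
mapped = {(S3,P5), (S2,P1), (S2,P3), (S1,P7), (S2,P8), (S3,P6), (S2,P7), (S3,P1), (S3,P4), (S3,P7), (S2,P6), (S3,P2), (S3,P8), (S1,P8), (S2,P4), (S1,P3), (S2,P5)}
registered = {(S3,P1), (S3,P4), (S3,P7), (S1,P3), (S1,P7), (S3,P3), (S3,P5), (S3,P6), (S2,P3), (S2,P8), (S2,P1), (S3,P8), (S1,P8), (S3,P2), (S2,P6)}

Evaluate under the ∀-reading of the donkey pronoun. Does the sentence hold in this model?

"it" takes "a plot" as antecedent — a donkey pronoun bound across the clause boundary.
Strong reading: for every (s,p) with measured(s,p), mapped(s,p) ∧ registered(s,p).
Restrictor pairs: (S1,P3) ✓  (S1,P7) ✓  (S1,P8) ✓  (S2,P1) ✓  (S2,P3) ✓  (S2,P5) ✗  (S2,P6) ✓  (S2,P8) ✓  (S3,P1) ✓  (S3,P2) ✓  (S3,P4) ✓  (S3,P5) ✓  (S3,P6) ✓  (S3,P7) ✓  (S3,P8) ✓
Counterexample: (S2,P5) is in measured but fails the scope.

False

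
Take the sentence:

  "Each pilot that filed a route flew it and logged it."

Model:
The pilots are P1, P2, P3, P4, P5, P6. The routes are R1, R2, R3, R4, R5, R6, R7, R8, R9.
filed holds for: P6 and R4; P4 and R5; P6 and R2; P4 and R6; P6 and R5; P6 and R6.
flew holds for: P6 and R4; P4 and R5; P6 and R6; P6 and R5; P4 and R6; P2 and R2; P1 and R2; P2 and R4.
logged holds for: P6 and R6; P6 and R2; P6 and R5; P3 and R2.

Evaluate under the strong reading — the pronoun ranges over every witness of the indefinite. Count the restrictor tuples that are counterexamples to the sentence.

"it" takes "a route" as antecedent — a donkey pronoun bound across the clause boundary.
Strong reading: for every (p,r) with filed(p,r), flew(p,r) ∧ logged(p,r).
Restrictor pairs: (P4,R5) ✗  (P4,R6) ✗  (P6,R2) ✗  (P6,R4) ✗  (P6,R5) ✓  (P6,R6) ✓
Counterexamples (restrictor pairs failing the scope): 4.

4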